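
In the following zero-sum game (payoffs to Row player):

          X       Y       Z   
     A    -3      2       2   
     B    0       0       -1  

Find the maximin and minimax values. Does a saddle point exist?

Maximin = -1, Minimax = 0, Saddle: False

Work:
Row minimums: [-3, -1] → maximin = -1
Column maximums: [0, 2, 2] → minimax = 0
No saddle point (maximin ≠ minimax). Mixed strategy needed.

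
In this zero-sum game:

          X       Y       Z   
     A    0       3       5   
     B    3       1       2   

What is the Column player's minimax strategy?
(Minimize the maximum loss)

Column should play X or Y (all achieve the minimum), value = 3

Work:
Column player minimizes Row's maximum payoff:
Column X: max payoff to Row = 3
Column Y: max payoff to Row = 3
Column Z: max payoff to Row = 5
Minimum is 3, achieved by columns X, Y (tied).
Each of X or Y is a minimax strategy.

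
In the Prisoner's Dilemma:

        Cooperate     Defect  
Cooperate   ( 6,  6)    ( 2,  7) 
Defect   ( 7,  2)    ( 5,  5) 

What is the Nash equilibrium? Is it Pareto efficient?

(Defect, Defect) is NE; not Pareto efficient

Work:
Defect dominates Cooperate for both players:
If P2 cooperates: Defect (7) > Cooperate (6)
If P2 defects: Defect (5) > Cooperate (2)
NE: (Defect, Defect) with payoff (5, 5)
But (Cooperate, Cooperate) = (6, 6) Pareto dominates (5, 5)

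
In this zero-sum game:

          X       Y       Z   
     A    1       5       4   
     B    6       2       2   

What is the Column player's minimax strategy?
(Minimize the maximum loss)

Column should play Z, value = 4

Work:
Column player minimizes Row's maximum payoff:
Column X: max payoff to Row = 6
Column Y: max payoff to Row = 5
Column Z: max payoff to Row = 4
Minimum is 4, achieved by column Z.
Minimax strategy: Z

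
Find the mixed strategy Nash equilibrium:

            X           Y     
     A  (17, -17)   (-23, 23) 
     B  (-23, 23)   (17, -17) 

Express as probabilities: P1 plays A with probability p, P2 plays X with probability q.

p = 0.5, q = 0.5

Work:
Find probabilities that make opponent indifferent:
P2 chooses q to make P1 indifferent between A and B
P1 chooses p to make P2 indifferent between X and Y
Mixed NE: P1 plays (A: 0.5, B: 0.5), P2 plays (X: 0.5, Y: 0.5)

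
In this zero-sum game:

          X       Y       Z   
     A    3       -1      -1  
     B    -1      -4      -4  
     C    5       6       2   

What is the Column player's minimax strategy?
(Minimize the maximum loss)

Column should play Z, value = 2

Work:
Column player minimizes Row's maximum payoff:
Column X: max payoff to Row = 5
Column Y: max payoff to Row = 6
Column Z: max payoff to Row = 2
Minimum is 2, achieved by column Z.
Minimax strategy: Z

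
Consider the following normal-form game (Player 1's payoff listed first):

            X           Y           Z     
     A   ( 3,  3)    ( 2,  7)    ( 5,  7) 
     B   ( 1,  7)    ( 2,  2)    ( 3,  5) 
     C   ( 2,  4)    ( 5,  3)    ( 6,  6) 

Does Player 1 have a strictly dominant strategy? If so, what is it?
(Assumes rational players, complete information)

No strictly dominant strategy exists for Player 1

Work:
A strategy strictly dominates another if it gives a strictly higher payoff against every opponent action. Compare each pair of P1's strategies column-by-column:
  A vs B: [3 vs 1, 2 vs 2, 5 vs 3] → A does not strictly dominate B (column Y: 2 ≤ 2)
  A vs C: [3 vs 2, 2 vs 5, 5 vs 6] → A does not strictly dominate C (column Y: 2 ≤ 5)
  B vs A: [1 vs 3, 2 vs 2, 3 vs 5] → B does not strictly dominate A (column X: 1 ≤ 3)
  B vs C: [1 vs 2, 2 vs 5, 3 vs 6] → B does not strictly dominate C (column X: 1 ≤ 2)
  C vs A: [2 vs 3, 5 vs 2, 6 vs 5] → C does not strictly dominate A (column X: 2 ≤ 3)
  C vs B: [2 vs 1, 5 vs 2, 6 vs 3] → C strictly dominates B
No single strategy strictly dominates all others → no strictly dominant strategy.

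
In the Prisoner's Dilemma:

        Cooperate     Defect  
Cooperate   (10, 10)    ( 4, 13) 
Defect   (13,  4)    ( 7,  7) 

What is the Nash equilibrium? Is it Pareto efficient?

(Defect, Defect) is NE; not Pareto efficient

Work:
Defect dominates Cooperate for both players:
If P2 cooperates: Defect (13) > Cooperate (10)
If P2 defects: Defect (7) > Cooperate (4)
NE: (Defect, Defect) with payoff (7, 7)
But (Cooperate, Cooperate) = (10, 10) Pareto dominates (7, 7)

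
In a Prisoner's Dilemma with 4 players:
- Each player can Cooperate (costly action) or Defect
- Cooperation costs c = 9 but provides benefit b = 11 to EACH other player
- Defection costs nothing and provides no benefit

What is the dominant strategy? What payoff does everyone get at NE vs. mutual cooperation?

Dominant: Defect; NE payoff = 0; Coop payoff = 24

Work:
Defect dominates (saves cost c = 9, benefit to others is external)
NE: All defect → everyone gets 0
If all cooperate: each receives (3)×11 - 9 = 24
Social dilemma: 24 > 0 but NE gives 0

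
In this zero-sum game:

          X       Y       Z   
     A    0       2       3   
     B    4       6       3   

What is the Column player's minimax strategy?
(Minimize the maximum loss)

Column should play Z, value = 3

Work:
Column player minimizes Row's maximum payoff:
Column X: max payoff to Row = 4
Column Y: max payoff to Row = 6
Column Z: max payoff to Row = 3
Minimum is 3, achieved by column Z.
Minimax strategy: Z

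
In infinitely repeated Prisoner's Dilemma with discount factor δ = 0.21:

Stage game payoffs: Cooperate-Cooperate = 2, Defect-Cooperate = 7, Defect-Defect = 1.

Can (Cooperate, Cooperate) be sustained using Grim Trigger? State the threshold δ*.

δ* = 0.8333; since δ = 0.21 < 0.8333, cooperation cannot be sustained

Work:
For Grim Trigger:
Cooperate forever: 2/(1-δ)
Defect then punished: 7 + 1·δ/(1-δ)
Need: 2/(1-δ) ≥ 7 + 1·δ/(1-δ)
Solving: δ ≥ (T-R)/(T-P) = (7-2)/(7-1) = 0.8333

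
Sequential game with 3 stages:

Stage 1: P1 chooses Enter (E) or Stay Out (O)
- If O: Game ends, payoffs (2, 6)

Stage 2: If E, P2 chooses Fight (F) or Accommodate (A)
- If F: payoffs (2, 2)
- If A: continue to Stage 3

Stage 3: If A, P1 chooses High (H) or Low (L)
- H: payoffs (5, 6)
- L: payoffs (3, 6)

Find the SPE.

SPE: (E, A, H); Outcome (5, 6)

Work:
Stage 3: P1 chooses H (5 vs 3)
Stage 2: P2: F->2, A->6 (anticipating H). Choose A
Stage 1: P1: O->2, E->5 (anticipating A, H). Choose E
SPE path: E -> A -> H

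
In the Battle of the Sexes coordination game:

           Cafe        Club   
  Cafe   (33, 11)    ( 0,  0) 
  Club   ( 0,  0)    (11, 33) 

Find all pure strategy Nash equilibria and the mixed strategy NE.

Pure NE: (Cafe, Cafe) and (Club, Club); Mixed NE: p = 0.75, q = 0.25

Work:
Check pure NE:
(Cafe, Cafe): (33, 11) - no unilateral deviation beneficial
(Club, Club): (11, 33) - no unilateral deviation beneficial
Mixed NE: P1 plays Cafe with p = 0.75, P2 plays Cafe with q = 0.25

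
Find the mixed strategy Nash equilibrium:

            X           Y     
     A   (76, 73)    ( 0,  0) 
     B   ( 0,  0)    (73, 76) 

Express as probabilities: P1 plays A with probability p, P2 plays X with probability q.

p = 0.5101, q = 0.4899

Work:
Find probabilities that make opponent indifferent:
P2 chooses q to make P1 indifferent between A and B
P1 chooses p to make P2 indifferent between X and Y
Mixed NE: P1 plays (A: 0.5101, B: 0.4899), P2 plays (X: 0.4899, Y: 0.5101)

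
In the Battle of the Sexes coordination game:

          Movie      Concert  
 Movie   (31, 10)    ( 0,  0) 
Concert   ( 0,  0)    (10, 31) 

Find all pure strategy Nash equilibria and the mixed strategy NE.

Pure NE: (Movie, Movie) and (Concert, Concert); Mixed NE: p = 0.7561, q = 0.2439

Work:
Check pure NE:
(Movie, Movie): (31, 10) - no unilateral deviation beneficial
(Concert, Concert): (10, 31) - no unilateral deviation beneficial
Mixed NE: P1 plays Movie with p = 0.7561, P2 plays Movie with q = 0.2439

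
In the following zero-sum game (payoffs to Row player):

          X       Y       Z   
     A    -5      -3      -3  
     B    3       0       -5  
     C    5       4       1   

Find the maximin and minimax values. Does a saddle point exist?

Maximin = 1, Minimax = 1, Saddle: True

Work:
Row minimums: [-5, -5, 1] → maximin = 1
Column maximums: [5, 4, 1] → minimax = 1
Saddle point exists! Game value = 1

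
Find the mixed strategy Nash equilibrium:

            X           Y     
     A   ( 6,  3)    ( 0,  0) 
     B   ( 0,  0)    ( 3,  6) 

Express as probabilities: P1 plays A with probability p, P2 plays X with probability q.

p = 0.6667, q = 0.3333

Work:
Find probabilities that make opponent indifferent:
P2 chooses q to make P1 indifferent between A and B
P1 chooses p to make P2 indifferent between X and Y
Mixed NE: P1 plays (A: 0.6667, B: 0.3333), P2 plays (X: 0.3333, Y: 0.6667)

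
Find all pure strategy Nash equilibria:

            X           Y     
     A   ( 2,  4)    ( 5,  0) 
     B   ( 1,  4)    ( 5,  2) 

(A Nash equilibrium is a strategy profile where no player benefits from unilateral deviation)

Nash equilibrium: (A, X)

Work:
Best responses:
  P1 vs X: payoffs [2, 1] → best response A (payoff 2)
  P1 vs Y: payoffs [5, 5] → best response A/B (payoff 5)
  P2 vs A: payoffs [4, 0] → best response X (payoff 4)
  P2 vs B: payoffs [4, 2] → best response X (payoff 4)
Mutual best responses: (A,X) → Nash equilibria.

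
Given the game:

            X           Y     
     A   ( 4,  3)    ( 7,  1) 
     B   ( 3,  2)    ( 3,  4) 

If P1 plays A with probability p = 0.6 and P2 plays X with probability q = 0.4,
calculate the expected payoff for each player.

E[P1] = 4.68, E[P2] = 2.36

Work:
E[P1] = p·q·π₁(A,X) + p·(1-q)·π₁(A,Y) + (1-p)·q·π₁(B,X) + (1-p)·(1-q)·π₁(B,Y)
= 0.6·0.4·4 + 0.6·0.6·7 + 0.4·0.4·3 + 0.4·0.6·3
= 4.68

E[P2] = 2.36 (similar calculation)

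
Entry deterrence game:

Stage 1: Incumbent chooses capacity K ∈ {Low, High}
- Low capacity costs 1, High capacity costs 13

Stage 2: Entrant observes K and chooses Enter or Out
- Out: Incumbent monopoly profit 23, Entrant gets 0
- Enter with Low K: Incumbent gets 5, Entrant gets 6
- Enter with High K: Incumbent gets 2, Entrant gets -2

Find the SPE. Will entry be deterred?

SPE: (High, Enter|Low, Out|High); Entry deterred. Incumbent net profit = 10

Work:
After Low K: Entrant enters (6 > 0)
After High K: Entrant stays out (-2 < 0)
Incumbent: Low → 5−1=4, High → 23−13=10
Incumbent chooses High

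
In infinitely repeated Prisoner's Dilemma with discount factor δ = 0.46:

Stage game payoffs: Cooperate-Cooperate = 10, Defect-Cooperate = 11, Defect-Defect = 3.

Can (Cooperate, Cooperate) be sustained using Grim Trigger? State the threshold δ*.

δ* = 0.125; since δ = 0.46 ≥ 0.125, cooperation can be sustained

Work:
For Grim Trigger:
Cooperate forever: 10/(1-δ)
Defect then punished: 11 + 3·δ/(1-δ)
Need: 10/(1-δ) ≥ 11 + 3·δ/(1-δ)
Solving: δ ≥ (T-R)/(T-P) = (11-10)/(11-3) = 0.125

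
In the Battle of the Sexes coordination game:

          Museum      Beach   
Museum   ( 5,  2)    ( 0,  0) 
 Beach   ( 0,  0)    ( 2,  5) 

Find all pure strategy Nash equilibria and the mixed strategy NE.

Pure NE: (Museum, Museum) and (Beach, Beach); Mixed NE: p = 0.7143, q = 0.2857

Work:
Check pure NE:
(Museum, Museum): (5, 2) - no unilateral deviation beneficial
(Beach, Beach): (2, 5) - no unilateral deviation beneficial
Mixed NE: P1 plays Museum with p = 0.7143, P2 plays Museum with q = 0.2857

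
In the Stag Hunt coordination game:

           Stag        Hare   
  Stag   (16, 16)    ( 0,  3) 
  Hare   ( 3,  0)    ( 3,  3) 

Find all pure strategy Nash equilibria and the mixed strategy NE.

Pure NE: (Stag, Stag) and (Hare, Hare); Mixed NE: p = 0.1875, q = 0.1875

Work:
Check pure NE:
(Stag, Stag): (16, 16) - no unilateral deviation beneficial
(Hare, Hare): (3, 3) - no unilateral deviation beneficial
Mixed NE: P1 plays Stag with p = 0.1875, P2 plays Stag with q = 0.1875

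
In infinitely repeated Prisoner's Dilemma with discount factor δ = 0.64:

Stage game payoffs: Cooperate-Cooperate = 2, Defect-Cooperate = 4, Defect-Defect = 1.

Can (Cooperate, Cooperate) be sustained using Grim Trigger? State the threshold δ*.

δ* = 0.6667; since δ = 0.64 < 0.6667, cooperation cannot be sustained

Work:
For Grim Trigger:
Cooperate forever: 2/(1-δ)
Defect then punished: 4 + 1·δ/(1-δ)
Need: 2/(1-δ) ≥ 4 + 1·δ/(1-δ)
Solving: δ ≥ (T-R)/(T-P) = (4-2)/(4-1) = 0.6667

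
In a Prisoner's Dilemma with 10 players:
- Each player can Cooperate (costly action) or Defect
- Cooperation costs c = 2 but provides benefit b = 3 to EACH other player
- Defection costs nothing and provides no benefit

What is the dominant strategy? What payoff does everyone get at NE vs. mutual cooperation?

Dominant: Defect; NE payoff = 0; Coop payoff = 25

Work:
Defect dominates (saves cost c = 2, benefit to others is external)
NE: All defect → everyone gets 0
If all cooperate: each receives (9)×3 - 2 = 25
Social dilemma: 25 > 0 but NE gives 0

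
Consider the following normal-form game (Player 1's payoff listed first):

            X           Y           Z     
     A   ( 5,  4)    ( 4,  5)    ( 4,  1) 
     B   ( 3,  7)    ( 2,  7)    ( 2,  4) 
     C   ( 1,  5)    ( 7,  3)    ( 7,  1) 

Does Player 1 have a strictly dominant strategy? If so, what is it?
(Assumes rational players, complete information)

No strictly dominant strategy exists for Player 1

Work:
A strategy strictly dominates another if it gives a strictly higher payoff against every opponent action. Compare each pair of P1's strategies column-by-column:
  A vs B: [5 vs 3, 4 vs 2, 4 vs 2] → A strictly dominates B
  A vs C: [5 vs 1, 4 vs 7, 4 vs 7] → A does not strictly dominate C (column Y: 4 ≤ 7)
  B vs A: [3 vs 5, 2 vs 4, 2 vs 4] → B does not strictly dominate A (column X: 3 ≤ 5)
  B vs C: [3 vs 1, 2 vs 7, 2 vs 7] → B does not strictly dominate C (column Y: 2 ≤ 7)
  C vs A: [1 vs 5, 7 vs 4, 7 vs 4] → C does not strictly dominate A (column X: 1 ≤ 5)
  C vs B: [1 vs 3, 7 vs 2, 7 vs 2] → C does not strictly dominate B (column X: 1 ≤ 3)
No single strategy strictly dominates all others → no strictly dominant strategy.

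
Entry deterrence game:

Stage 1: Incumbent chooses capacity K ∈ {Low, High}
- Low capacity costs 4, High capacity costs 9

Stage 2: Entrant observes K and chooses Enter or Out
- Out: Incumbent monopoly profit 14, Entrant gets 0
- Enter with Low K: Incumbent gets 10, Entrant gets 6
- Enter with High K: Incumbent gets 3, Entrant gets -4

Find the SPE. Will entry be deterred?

SPE: (Low, Enter|Low, Out|High); Entry not deterred. Incumbent net profit = 6, Entrant gets 6

Work:
After Low K: Entrant enters (6 > 0)
After High K: Entrant stays out (-4 < 0)
Incumbent: Low → 10−4=6, High → 14−9=5
Incumbent chooses Low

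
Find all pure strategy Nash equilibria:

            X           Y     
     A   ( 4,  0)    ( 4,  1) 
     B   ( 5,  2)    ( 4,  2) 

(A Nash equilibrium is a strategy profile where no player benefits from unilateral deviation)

Nash equilibrium: (A, Y), (B, X), (B, Y)

Work:
Best responses:
  P1 vs X: payoffs [4, 5] → best response B (payoff 5)
  P1 vs Y: payoffs [4, 4] → best response A/B (payoff 4)
  P2 vs A: payoffs [0, 1] → best response Y (payoff 1)
  P2 vs B: payoffs [2, 2] → best response X/Y (payoff 2)
Mutual best responses: (A,Y), (B,X), (B,Y) → Nash equilibria.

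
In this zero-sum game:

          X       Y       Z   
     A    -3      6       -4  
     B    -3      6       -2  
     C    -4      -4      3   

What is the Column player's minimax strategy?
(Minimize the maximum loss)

Column should play X, value = -3

Work:
Column player minimizes Row's maximum payoff:
Column X: max payoff to Row = -3
Column Y: max payoff to Row = 6
Column Z: max payoff to Row = 3
Minimum is -3, achieved by column X.
Minimax strategy: X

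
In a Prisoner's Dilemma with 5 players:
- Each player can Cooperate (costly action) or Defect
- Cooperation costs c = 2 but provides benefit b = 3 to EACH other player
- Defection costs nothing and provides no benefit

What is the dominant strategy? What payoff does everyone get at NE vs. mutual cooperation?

Dominant: Defect; NE payoff = 0; Coop payoff = 10

Work:
Defect dominates (saves cost c = 2, benefit to others is external)
NE: All defect → everyone gets 0
If all cooperate: each receives (4)×3 - 2 = 10
Social dilemma: 10 > 0 but NE gives 0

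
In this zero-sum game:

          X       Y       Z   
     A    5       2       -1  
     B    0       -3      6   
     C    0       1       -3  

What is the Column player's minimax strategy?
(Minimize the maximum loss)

Column should play Y, value = 2

Work:
Column player minimizes Row's maximum payoff:
Column X: max payoff to Row = 5
Column Y: max payoff to Row = 2
Column Z: max payoff to Row = 6
Minimum is 2, achieved by column Y.
Minimax strategy: Y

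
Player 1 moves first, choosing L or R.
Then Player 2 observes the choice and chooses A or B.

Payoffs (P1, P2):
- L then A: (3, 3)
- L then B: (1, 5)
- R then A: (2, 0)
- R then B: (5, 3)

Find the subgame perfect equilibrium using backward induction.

P1 plays R, P2 plays B after L and B after R; Payoff (5, 3)

Work:
Backward induction:
After L: P2 chooses B → P1 gets 1
After R: P2 chooses B → P1 gets 5
P1 chooses R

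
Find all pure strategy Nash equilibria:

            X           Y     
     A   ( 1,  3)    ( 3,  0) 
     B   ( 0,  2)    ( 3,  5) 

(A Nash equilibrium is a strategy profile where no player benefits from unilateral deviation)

Nash equilibrium: (A, X), (B, Y)

Work:
Best responses:
  P1 vs X: payoffs [1, 0] → best response A (payoff 1)
  P1 vs Y: payoffs [3, 3] → best response A/B (payoff 3)
  P2 vs A: payoffs [3, 0] → best response X (payoff 3)
  P2 vs B: payoffs [2, 5] → best response Y (payoff 5)
Mutual best responses: (A,X), (B,Y) → Nash equilibria.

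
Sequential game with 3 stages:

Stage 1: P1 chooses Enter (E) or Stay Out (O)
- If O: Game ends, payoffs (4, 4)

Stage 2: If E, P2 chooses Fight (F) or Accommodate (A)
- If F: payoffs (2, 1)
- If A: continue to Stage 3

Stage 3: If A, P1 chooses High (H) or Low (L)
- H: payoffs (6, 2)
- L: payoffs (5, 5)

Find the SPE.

SPE: (E, A, H); Outcome (6, 2)

Work:
Stage 3: P1 chooses H (6 vs 5)
Stage 2: P2: F->1, A->2 (anticipating H). Choose A
Stage 1: P1: O->4, E->6 (anticipating A, H). Choose E
SPE path: E -> A -> H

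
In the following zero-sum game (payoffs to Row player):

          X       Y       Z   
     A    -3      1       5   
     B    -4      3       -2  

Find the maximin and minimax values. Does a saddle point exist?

Maximin = -3, Minimax = -3, Saddle: True

Work:
Row minimums: [-3, -4] → maximin = -3
Column maximums: [-3, 3, 5] → minimax = -3
Saddle point exists! Game value = -3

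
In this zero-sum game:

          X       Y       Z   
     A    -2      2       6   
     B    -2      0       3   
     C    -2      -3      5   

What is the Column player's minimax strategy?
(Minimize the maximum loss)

Column should play X, value = -2

Work:
Column player minimizes Row's maximum payoff:
Column X: max payoff to Row = -2
Column Y: max payoff to Row = 2
Column Z: max payoff to Row = 6
Minimum is -2, achieved by column X.
Minimax strategy: X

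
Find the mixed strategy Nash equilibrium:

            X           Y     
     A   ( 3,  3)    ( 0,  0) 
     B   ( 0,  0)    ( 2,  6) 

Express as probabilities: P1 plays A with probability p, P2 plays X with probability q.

p = 0.6667, q = 0.4

Work:
Find probabilities that make opponent indifferent:
P2 chooses q to make P1 indifferent between A and B
P1 chooses p to make P2 indifferent between X and Y
Mixed NE: P1 plays (A: 0.6667, B: 0.3333), P2 plays (X: 0.4, Y: 0.6)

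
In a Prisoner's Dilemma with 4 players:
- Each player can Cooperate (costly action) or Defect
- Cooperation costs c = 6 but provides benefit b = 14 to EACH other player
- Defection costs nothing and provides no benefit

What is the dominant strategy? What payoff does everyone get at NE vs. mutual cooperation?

Dominant: Defect; NE payoff = 0; Coop payoff = 36

Work:
Defect dominates (saves cost c = 6, benefit to others is external)
NE: All defect → everyone gets 0
If all cooperate: each receives (3)×14 - 6 = 36
Social dilemma: 36 > 0 but NE gives 0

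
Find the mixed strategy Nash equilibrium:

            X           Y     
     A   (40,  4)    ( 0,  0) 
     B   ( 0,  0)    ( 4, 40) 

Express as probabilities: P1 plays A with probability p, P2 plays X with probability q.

p = 0.9091, q = 0.0909

Work:
Find probabilities that make opponent indifferent:
P2 chooses q to make P1 indifferent between A and B
P1 chooses p to make P2 indifferent between X and Y
Mixed NE: P1 plays (A: 0.9091, B: 0.0909), P2 plays (X: 0.0909, Y: 0.9091)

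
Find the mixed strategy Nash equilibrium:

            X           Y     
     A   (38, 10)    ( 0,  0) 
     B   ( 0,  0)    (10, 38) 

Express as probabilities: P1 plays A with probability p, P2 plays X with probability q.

p = 0.7917, q = 0.2083

Work:
Find probabilities that make opponent indifferent:
P2 chooses q to make P1 indifferent between A and B
P1 chooses p to make P2 indifferent between X and Y
Mixed NE: P1 plays (A: 0.7917, B: 0.2083), P2 plays (X: 0.2083, Y: 0.7917)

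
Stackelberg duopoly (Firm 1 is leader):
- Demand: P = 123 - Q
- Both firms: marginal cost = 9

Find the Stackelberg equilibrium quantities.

q₁* (leader) = 57.0, q₂* (follower) = 28.5

Work:
Follower's reaction: q₂ = (a - c - q₁)/2
Leader substitutes: π₁ = q₁·(a - q₁ - (a-c-q₁)/2 - c)
FOC: q₁* = (123 - 9)/2 = 57.00
Then: q₂* = (123 - 9 - 57.0)/2 = 28.50
Leader has first-mover advantage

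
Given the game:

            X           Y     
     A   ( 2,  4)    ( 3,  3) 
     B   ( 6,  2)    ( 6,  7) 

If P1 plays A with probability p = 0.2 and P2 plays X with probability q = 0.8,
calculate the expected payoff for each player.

E[P1] = 5.24, E[P2] = 3.16

Work:
E[P1] = p·q·π₁(A,X) + p·(1-q)·π₁(A,Y) + (1-p)·q·π₁(B,X) + (1-p)·(1-q)·π₁(B,Y)
= 0.2·0.8·2 + 0.2·0.2·3 + 0.8·0.8·6 + 0.8·0.2·6
= 5.24

E[P2] = 3.16 (similar calculation)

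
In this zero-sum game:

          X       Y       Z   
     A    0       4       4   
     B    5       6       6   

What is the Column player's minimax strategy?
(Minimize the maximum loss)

Column should play X, value = 5

Work:
Column player minimizes Row's maximum payoff:
Column X: max payoff to Row = 5
Column Y: max payoff to Row = 6
Column Z: max payoff to Row = 6
Minimum is 5, achieved by column X.
Minimax strategy: X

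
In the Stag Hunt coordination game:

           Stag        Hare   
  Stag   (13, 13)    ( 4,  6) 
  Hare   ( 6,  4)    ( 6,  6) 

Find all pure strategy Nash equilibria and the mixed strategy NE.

Pure NE: (Stag, Stag) and (Hare, Hare); Mixed NE: p = 0.2222, q = 0.2222

Work:
Check pure NE:
(Stag, Stag): (13, 13) - no unilateral deviation beneficial
(Hare, Hare): (6, 6) - no unilateral deviation beneficial
Mixed NE: P1 plays Stag with p = 0.2222, P2 plays Stag with q = 0.2222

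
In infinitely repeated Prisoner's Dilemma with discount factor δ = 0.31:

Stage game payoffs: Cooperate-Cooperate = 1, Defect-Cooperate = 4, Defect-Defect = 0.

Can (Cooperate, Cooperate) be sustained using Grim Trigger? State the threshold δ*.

δ* = 0.75; since δ = 0.31 < 0.75, cooperation cannot be sustained

Work:
For Grim Trigger:
Cooperate forever: 1/(1-δ)
Defect then punished: 4 + 0·δ/(1-δ)
Need: 1/(1-δ) ≥ 4 + 0·δ/(1-δ)
Solving: δ ≥ (T-R)/(T-P) = (4-1)/(4-0) = 0.75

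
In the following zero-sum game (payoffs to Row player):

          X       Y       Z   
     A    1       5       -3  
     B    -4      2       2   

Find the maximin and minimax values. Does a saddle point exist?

Maximin = -3, Minimax = 1, Saddle: False

Work:
Row minimums: [-3, -4] → maximin = -3
Column maximums: [1, 5, 2] → minimax = 1
No saddle point (maximin ≠ minimax). Mixed strategy needed.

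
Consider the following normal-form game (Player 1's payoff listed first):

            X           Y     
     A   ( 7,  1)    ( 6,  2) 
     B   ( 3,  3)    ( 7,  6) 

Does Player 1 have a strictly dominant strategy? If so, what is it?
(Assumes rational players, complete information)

No strictly dominant strategy exists for Player 1

Work:
A strategy strictly dominates another if it gives a strictly higher payoff against every opponent action. Compare each pair of P1's strategies column-by-column:
  A vs B: [7 vs 3, 6 vs 7] → A does not strictly dominate B (column Y: 6 ≤ 7)
  B vs A: [3 vs 7, 7 vs 6] → B does not strictly dominate A (column X: 3 ≤ 7)
No single strategy strictly dominates all others → no strictly dominant strategy.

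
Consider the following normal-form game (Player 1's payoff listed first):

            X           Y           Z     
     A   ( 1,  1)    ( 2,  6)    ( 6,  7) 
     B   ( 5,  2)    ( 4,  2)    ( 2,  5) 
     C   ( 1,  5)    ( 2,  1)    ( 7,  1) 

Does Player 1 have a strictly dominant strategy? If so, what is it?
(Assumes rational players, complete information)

No strictly dominant strategy exists for Player 1

Work:
A strategy strictly dominates another if it gives a strictly higher payoff against every opponent action. Compare each pair of P1's strategies column-by-column:
  A vs B: [1 vs 5, 2 vs 4, 6 vs 2] → A does not strictly dominate B (column X: 1 ≤ 5)
  A vs C: [1 vs 1, 2 vs 2, 6 vs 7] → A does not strictly dominate C (column X: 1 ≤ 1)
  B vs A: [5 vs 1, 4 vs 2, 2 vs 6] → B does not strictly dominate A (column Z: 2 ≤ 6)
  B vs C: [5 vs 1, 4 vs 2, 2 vs 7] → B does not strictly dominate C (column Z: 2 ≤ 7)
  C vs A: [1 vs 1, 2 vs 2, 7 vs 6] → C does not strictly dominate A (column X: 1 ≤ 1)
  C vs B: [1 vs 5, 2 vs 4, 7 vs 2] → C does not strictly dominate B (column X: 1 ≤ 5)
No single strategy strictly dominates all others → no strictly dominant strategy.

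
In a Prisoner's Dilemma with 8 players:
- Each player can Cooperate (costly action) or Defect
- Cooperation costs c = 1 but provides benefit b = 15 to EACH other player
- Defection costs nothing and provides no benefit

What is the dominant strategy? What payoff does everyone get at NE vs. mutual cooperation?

Dominant: Defect; NE payoff = 0; Coop payoff = 104

Work:
Defect dominates (saves cost c = 1, benefit to others is external)
NE: All defect → everyone gets 0
If all cooperate: each receives (7)×15 - 1 = 104
Social dilemma: 104 > 0 but NE gives 0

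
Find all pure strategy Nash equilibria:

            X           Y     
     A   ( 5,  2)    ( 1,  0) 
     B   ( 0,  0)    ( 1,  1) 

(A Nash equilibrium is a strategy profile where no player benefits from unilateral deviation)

Nash equilibrium: (A, X), (B, Y)

Work:
Best responses:
  P1 vs X: payoffs [5, 0] → best response A (payoff 5)
  P1 vs Y: payoffs [1, 1] → best response A/B (payoff 1)
  P2 vs A: payoffs [2, 0] → best response X (payoff 2)
  P2 vs B: payoffs [0, 1] → best response Y (payoff 1)
Mutual best responses: (A,X), (B,Y) → Nash equilibria.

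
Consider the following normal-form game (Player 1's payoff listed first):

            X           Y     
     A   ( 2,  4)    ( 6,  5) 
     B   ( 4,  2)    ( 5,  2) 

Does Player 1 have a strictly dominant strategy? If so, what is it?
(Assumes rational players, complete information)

No strictly dominant strategy exists for Player 1

Work:
A strategy strictly dominates another if it gives a strictly higher payoff against every opponent action. Compare each pair of P1's strategies column-by-column:
  A vs B: [2 vs 4, 6 vs 5] → A does not strictly dominate B (column X: 2 ≤ 4)
  B vs A: [4 vs 2, 5 vs 6] → B does not strictly dominate A (column Y: 5 ≤ 6)
No single strategy strictly dominates all others → no strictly dominant strategy.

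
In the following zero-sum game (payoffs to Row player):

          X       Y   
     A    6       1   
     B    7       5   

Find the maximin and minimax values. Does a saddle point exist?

Maximin = 5, Minimax = 5, Saddle: True

Work:
Row minimums: [1, 5] → maximin = 5
Column maximums: [7, 5] → minimax = 5
Saddle point exists! Game value = 5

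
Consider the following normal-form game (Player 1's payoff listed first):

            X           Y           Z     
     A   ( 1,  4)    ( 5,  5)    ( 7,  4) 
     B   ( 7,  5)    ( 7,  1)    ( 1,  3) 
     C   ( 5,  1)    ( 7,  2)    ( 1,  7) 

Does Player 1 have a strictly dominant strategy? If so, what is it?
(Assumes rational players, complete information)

No strictly dominant strategy exists for Player 1

Work:
A strategy strictly dominates another if it gives a strictly higher payoff against every opponent action. Compare each pair of P1's strategies column-by-column:
  A vs B: [1 vs 7, 5 vs 7, 7 vs 1] → A does not strictly dominate B (column X: 1 ≤ 7)
  A vs C: [1 vs 5, 5 vs 7, 7 vs 1] → A does not strictly dominate C (column X: 1 ≤ 5)
  B vs A: [7 vs 1, 7 vs 5, 1 vs 7] → B does not strictly dominate A (column Z: 1 ≤ 7)
  B vs C: [7 vs 5, 7 vs 7, 1 vs 1] → B does not strictly dominate C (column Y: 7 ≤ 7)
  C vs A: [5 vs 1, 7 vs 5, 1 vs 7] → C does not strictly dominate A (column Z: 1 ≤ 7)
  C vs B: [5 vs 7, 7 vs 7, 1 vs 1] → C does not strictly dominate B (column X: 5 ≤ 7)
No single strategy strictly dominates all others → no strictly dominant strategy.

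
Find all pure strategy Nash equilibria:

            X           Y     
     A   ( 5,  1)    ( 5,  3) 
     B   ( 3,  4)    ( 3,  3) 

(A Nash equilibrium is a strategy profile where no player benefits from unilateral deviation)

Nash equilibrium: (A, Y)

Work:
Best responses:
  P1 vs X: payoffs [5, 3] → best response A (payoff 5)
  P1 vs Y: payoffs [5, 3] → best response A (payoff 5)
  P2 vs A: payoffs [1, 3] → best response Y (payoff 3)
  P2 vs B: payoffs [4, 3] → best response X (payoff 4)
Mutual best responses: (A,Y) → Nash equilibria.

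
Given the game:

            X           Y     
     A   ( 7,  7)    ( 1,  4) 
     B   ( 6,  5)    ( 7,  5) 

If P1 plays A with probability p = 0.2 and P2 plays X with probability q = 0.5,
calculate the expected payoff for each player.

E[P1] = 6.0, E[P2] = 5.1

Work:
E[P1] = p·q·π₁(A,X) + p·(1-q)·π₁(A,Y) + (1-p)·q·π₁(B,X) + (1-p)·(1-q)·π₁(B,Y)
= 0.2·0.5·7 + 0.2·0.5·1 + 0.8·0.5·6 + 0.8·0.5·7
= 6.0

E[P2] = 5.1 (similar calculation)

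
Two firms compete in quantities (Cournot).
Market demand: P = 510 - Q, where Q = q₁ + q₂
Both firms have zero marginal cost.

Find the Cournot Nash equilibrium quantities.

q₁* = q₂* = 170.0; P* = 170.0

Work:
Profit: π_i = P·q_i = (a - q_i - q_j)·q_i
FOC: ∂π_i/∂q_i = a - 2q_i - q_j = 0
Reaction function: q_i = (510 - q_j)/2
Symmetry: q* = 510/3 = 170.0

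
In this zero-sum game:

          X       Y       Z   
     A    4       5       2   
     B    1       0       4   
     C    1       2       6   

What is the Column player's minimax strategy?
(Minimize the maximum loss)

Column should play X, value = 4

Work:
Column player minimizes Row's maximum payoff:
Column X: max payoff to Row = 4
Column Y: max payoff to Row = 5
Column Z: max payoff to Row = 6
Minimum is 4, achieved by column X.
Minimax strategy: X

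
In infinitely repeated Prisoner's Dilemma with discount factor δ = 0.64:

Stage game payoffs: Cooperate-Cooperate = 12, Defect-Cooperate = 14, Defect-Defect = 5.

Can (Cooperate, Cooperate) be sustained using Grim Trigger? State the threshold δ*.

δ* = 0.2222; since δ = 0.64 ≥ 0.2222, cooperation can be sustained

Work:
For Grim Trigger:
Cooperate forever: 12/(1-δ)
Defect then punished: 14 + 5·δ/(1-δ)
Need: 12/(1-δ) ≥ 14 + 5·δ/(1-δ)
Solving: δ ≥ (T-R)/(T-P) = (14-12)/(14-5) = 0.2222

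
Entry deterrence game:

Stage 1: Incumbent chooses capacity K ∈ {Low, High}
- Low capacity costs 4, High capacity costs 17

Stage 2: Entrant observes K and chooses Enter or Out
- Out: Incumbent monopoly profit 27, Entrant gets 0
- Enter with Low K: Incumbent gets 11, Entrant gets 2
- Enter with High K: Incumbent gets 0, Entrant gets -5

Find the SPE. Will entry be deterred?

SPE: (High, Enter|Low, Out|High); Entry deterred. Incumbent net profit = 10

Work:
After Low K: Entrant enters (2 > 0)
After High K: Entrant stays out (-5 < 0)
Incumbent: Low → 11−4=7, High → 27−17=10
Incumbent chooses High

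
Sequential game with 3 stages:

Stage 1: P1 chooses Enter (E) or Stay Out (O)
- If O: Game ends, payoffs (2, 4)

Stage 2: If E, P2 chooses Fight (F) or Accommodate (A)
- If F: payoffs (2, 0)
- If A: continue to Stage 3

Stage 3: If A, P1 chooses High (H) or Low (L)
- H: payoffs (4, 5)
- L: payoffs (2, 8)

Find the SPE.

SPE: (E, A, H); Outcome (4, 5)

Work:
Stage 3: P1 chooses H (4 vs 2)
Stage 2: P2: F->0, A->5 (anticipating H). Choose A
Stage 1: P1: O->2, E->4 (anticipating A, H). Choose E
SPE path: E -> A -> H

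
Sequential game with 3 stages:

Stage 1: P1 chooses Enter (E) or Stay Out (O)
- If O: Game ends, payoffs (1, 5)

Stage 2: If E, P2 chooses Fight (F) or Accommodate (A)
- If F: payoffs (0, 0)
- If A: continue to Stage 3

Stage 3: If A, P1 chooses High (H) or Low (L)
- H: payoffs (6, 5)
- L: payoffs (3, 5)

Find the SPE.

SPE: (E, A, H); Outcome (6, 5)

Work:
Stage 3: P1 chooses H (6 vs 3)
Stage 2: P2: F->0, A->5 (anticipating H). Choose A
Stage 1: P1: O->1, E->6 (anticipating A, H). Choose E
SPE path: E -> A -> H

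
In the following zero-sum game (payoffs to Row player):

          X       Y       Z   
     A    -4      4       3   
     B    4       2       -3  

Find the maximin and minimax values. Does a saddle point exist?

Maximin = -3, Minimax = 3, Saddle: False

Work:
Row minimums: [-4, -3] → maximin = -3
Column maximums: [4, 4, 3] → minimax = 3
No saddle point (maximin ≠ minimax). Mixed strategy needed.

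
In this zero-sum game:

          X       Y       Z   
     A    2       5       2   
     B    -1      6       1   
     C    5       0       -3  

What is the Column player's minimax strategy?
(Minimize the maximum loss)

Column should play Z, value = 2

Work:
Column player minimizes Row's maximum payoff:
Column X: max payoff to Row = 5
Column Y: max payoff to Row = 6
Column Z: max payoff to Row = 2
Minimum is 2, achieved by column Z.
Minimax strategy: Z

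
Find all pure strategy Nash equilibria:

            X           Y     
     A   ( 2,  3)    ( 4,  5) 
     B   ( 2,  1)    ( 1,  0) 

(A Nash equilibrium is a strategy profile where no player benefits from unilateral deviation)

Nash equilibrium: (A, Y), (B, X)

Work:
Best responses:
  P1 vs X: payoffs [2, 2] → best response A/B (payoff 2)
  P1 vs Y: payoffs [4, 1] → best response A (payoff 4)
  P2 vs A: payoffs [3, 5] → best response Y (payoff 5)
  P2 vs B: payoffs [1, 0] → best response X (payoff 1)
Mutual best responses: (A,Y), (B,X) → Nash equilibria.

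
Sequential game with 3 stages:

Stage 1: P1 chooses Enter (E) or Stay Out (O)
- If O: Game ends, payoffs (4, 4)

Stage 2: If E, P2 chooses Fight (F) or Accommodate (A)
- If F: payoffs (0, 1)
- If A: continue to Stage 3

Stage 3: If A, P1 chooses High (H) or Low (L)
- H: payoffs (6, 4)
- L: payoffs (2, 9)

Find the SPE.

SPE: (E, A, H); Outcome (6, 4)

Work:
Stage 3: P1 chooses H (6 vs 2)
Stage 2: P2: F->1, A->4 (anticipating H). Choose A
Stage 1: P1: O->4, E->6 (anticipating A, H). Choose E
SPE path: E -> A -> H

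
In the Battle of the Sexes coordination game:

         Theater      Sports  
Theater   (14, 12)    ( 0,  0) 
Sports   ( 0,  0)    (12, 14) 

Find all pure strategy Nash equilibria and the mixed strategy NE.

Pure NE: (Theater, Theater) and (Sports, Sports); Mixed NE: p = 0.5385, q = 0.4615

Work:
Check pure NE:
(Theater, Theater): (14, 12) - no unilateral deviation beneficial
(Sports, Sports): (12, 14) - no unilateral deviation beneficial
Mixed NE: P1 plays Theater with p = 0.5385, P2 plays Theater with q = 0.4615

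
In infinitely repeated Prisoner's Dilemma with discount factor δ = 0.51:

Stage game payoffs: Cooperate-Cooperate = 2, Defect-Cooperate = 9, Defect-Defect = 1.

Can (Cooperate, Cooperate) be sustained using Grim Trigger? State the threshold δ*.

δ* = 0.875; since δ = 0.51 < 0.875, cooperation cannot be sustained

Work:
For Grim Trigger:
Cooperate forever: 2/(1-δ)
Defect then punished: 9 + 1·δ/(1-δ)
Need: 2/(1-δ) ≥ 9 + 1·δ/(1-δ)
Solving: δ ≥ (T-R)/(T-P) = (9-2)/(9-1) = 0.875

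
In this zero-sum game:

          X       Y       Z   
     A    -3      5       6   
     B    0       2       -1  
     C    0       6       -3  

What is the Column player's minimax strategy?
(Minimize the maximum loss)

Column should play X, value = 0

Work:
Column player minimizes Row's maximum payoff:
Column X: max payoff to Row = 0
Column Y: max payoff to Row = 6
Column Z: max payoff to Row = 6
Minimum is 0, achieved by column X.
Minimax strategy: X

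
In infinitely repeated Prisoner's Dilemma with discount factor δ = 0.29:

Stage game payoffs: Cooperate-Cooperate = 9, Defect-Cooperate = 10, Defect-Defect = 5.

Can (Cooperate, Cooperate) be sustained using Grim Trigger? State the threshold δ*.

δ* = 0.2; since δ = 0.29 ≥ 0.2, cooperation can be sustained

Work:
For Grim Trigger:
Cooperate forever: 9/(1-δ)
Defect then punished: 10 + 5·δ/(1-δ)
Need: 9/(1-δ) ≥ 10 + 5·δ/(1-δ)
Solving: δ ≥ (T-R)/(T-P) = (10-9)/(10-5) = 0.2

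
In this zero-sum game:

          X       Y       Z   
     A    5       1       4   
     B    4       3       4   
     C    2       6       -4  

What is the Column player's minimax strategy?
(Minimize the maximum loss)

Column should play Z, value = 4

Work:
Column player minimizes Row's maximum payoff:
Column X: max payoff to Row = 5
Column Y: max payoff to Row = 6
Column Z: max payoff to Row = 4
Minimum is 4, achieved by column Z.
Minimax strategy: Z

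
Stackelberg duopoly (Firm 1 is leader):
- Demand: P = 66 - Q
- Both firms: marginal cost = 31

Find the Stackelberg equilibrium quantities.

q₁* (leader) = 17.5, q₂* (follower) = 8.75

Work:
Follower's reaction: q₂ = (a - c - q₁)/2
Leader substitutes: π₁ = q₁·(a - q₁ - (a-c-q₁)/2 - c)
FOC: q₁* = (66 - 31)/2 = 17.50
Then: q₂* = (66 - 31 - 17.5)/2 = 8.75
Leader has first-mover advantage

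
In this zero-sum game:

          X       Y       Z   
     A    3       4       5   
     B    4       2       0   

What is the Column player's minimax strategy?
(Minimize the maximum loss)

Column should play X or Y (all achieve the minimum), value = 4

Work:
Column player minimizes Row's maximum payoff:
Column X: max payoff to Row = 4
Column Y: max payoff to Row = 4
Column Z: max payoff to Row = 5
Minimum is 4, achieved by columns X, Y (tied).
Each of X or Y is a minimax strategy.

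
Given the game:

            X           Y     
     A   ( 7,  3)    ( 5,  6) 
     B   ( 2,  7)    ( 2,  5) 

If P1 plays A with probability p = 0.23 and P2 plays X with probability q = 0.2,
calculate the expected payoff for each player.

E[P1] = 2.782, E[P2] = 5.4

Work:
E[P1] = p·q·π₁(A,X) + p·(1-q)·π₁(A,Y) + (1-p)·q·π₁(B,X) + (1-p)·(1-q)·π₁(B,Y)
= 0.23·0.2·7 + 0.23·0.8·5 + 0.77·0.2·2 + 0.77·0.8·2
= 2.782

E[P2] = 5.4 (similar calculation)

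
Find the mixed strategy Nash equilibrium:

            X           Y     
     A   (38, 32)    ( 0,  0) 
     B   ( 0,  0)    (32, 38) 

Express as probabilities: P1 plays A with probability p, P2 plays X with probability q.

p = 0.5429, q = 0.4571

Work:
Find probabilities that make opponent indifferent:
P2 chooses q to make P1 indifferent between A and B
P1 chooses p to make P2 indifferent between X and Y
Mixed NE: P1 plays (A: 0.5429, B: 0.4571), P2 plays (X: 0.4571, Y: 0.5429)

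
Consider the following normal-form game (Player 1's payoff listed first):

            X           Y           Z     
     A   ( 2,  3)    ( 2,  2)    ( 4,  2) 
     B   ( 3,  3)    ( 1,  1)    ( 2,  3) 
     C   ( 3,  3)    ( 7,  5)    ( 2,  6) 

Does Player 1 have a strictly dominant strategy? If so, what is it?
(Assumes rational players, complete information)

No strictly dominant strategy exists for Player 1

Work:
A strategy strictly dominates another if it gives a strictly higher payoff against every opponent action. Compare each pair of P1's strategies column-by-column:
  A vs B: [2 vs 3, 2 vs 1, 4 vs 2] → A does not strictly dominate B (column X: 2 ≤ 3)
  A vs C: [2 vs 3, 2 vs 7, 4 vs 2] → A does not strictly dominate C (column X: 2 ≤ 3)
  B vs A: [3 vs 2, 1 vs 2, 2 vs 4] → B does not strictly dominate A (column Y: 1 ≤ 2)
  B vs C: [3 vs 3, 1 vs 7, 2 vs 2] → B does not strictly dominate C (column X: 3 ≤ 3)
  C vs A: [3 vs 2, 7 vs 2, 2 vs 4] → C does not strictly dominate A (column Z: 2 ≤ 4)
  C vs B: [3 vs 3, 7 vs 1, 2 vs 2] → C does not strictly dominate B (column X: 3 ≤ 3)
No single strategy strictly dominates all others → no strictly dominant strategy.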